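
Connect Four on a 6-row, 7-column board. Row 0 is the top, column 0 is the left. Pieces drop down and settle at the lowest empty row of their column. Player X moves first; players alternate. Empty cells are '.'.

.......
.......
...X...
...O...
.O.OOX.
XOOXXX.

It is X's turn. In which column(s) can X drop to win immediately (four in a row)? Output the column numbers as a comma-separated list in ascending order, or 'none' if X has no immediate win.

col 0: drop X → no win
col 1: drop X → no win
col 2: drop X → no win
col 3: drop X → no win
col 4: drop X → no win
col 5: drop X → no win
col 6: drop X → WIN!

Answer: 6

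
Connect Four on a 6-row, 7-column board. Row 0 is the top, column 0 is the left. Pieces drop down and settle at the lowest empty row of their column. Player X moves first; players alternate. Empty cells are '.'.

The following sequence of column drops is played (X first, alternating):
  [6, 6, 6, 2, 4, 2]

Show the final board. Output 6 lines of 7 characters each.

Answer: .......
.......
.......
......X
..O...O
..O.X.X

Derivation:
Move 1: X drops in col 6, lands at row 5
Move 2: O drops in col 6, lands at row 4
Move 3: X drops in col 6, lands at row 3
Move 4: O drops in col 2, lands at row 5
Move 5: X drops in col 4, lands at row 5
Move 6: O drops in col 2, lands at row 4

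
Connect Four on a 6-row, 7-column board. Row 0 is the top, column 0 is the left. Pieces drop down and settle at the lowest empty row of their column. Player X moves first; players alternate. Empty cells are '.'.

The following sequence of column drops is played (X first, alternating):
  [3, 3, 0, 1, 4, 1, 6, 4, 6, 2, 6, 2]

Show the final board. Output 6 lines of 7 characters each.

Answer: .......
.......
.......
......X
.OOOO.X
XOOXX.X

Derivation:
Move 1: X drops in col 3, lands at row 5
Move 2: O drops in col 3, lands at row 4
Move 3: X drops in col 0, lands at row 5
Move 4: O drops in col 1, lands at row 5
Move 5: X drops in col 4, lands at row 5
Move 6: O drops in col 1, lands at row 4
Move 7: X drops in col 6, lands at row 5
Move 8: O drops in col 4, lands at row 4
Move 9: X drops in col 6, lands at row 4
Move 10: O drops in col 2, lands at row 5
Move 11: X drops in col 6, lands at row 3
Move 12: O drops in col 2, lands at row 4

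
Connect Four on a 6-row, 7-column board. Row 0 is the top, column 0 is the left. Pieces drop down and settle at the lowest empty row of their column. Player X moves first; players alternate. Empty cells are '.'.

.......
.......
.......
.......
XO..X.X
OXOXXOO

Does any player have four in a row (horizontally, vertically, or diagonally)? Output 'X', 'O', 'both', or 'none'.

none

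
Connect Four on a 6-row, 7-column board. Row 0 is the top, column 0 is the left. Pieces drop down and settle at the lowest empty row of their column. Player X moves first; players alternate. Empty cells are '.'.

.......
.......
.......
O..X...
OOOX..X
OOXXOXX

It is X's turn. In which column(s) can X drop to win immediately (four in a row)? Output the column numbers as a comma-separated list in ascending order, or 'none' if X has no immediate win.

Answer: 3

Derivation:
col 0: drop X → no win
col 1: drop X → no win
col 2: drop X → no win
col 3: drop X → WIN!
col 4: drop X → no win
col 5: drop X → no win
col 6: drop X → no win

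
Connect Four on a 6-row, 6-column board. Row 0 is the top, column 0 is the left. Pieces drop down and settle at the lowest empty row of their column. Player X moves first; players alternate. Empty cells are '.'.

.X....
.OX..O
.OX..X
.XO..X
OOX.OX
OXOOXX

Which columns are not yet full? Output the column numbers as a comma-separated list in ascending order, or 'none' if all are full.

col 0: top cell = '.' → open
col 1: top cell = 'X' → FULL
col 2: top cell = '.' → open
col 3: top cell = '.' → open
col 4: top cell = '.' → open
col 5: top cell = '.' → open

Answer: 0,2,3,4,5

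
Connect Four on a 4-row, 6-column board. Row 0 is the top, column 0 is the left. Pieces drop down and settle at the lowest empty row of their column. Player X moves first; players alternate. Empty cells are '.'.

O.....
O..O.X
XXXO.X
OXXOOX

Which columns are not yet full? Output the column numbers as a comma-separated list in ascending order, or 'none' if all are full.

col 0: top cell = 'O' → FULL
col 1: top cell = '.' → open
col 2: top cell = '.' → open
col 3: top cell = '.' → open
col 4: top cell = '.' → open
col 5: top cell = '.' → open

Answer: 1,2,3,4,5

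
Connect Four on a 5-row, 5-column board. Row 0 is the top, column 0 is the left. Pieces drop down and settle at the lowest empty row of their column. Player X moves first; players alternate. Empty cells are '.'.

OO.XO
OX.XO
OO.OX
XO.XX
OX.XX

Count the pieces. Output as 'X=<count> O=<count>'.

X=10 O=10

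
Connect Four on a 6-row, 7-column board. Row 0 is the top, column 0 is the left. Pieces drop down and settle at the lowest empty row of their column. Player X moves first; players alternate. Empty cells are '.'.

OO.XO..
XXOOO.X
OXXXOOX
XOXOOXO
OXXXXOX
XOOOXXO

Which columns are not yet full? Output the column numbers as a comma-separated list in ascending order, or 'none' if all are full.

col 0: top cell = 'O' → FULL
col 1: top cell = 'O' → FULL
col 2: top cell = '.' → open
col 3: top cell = 'X' → FULL
col 4: top cell = 'O' → FULL
col 5: top cell = '.' → open
col 6: top cell = '.' → open

Answer: 2,5,6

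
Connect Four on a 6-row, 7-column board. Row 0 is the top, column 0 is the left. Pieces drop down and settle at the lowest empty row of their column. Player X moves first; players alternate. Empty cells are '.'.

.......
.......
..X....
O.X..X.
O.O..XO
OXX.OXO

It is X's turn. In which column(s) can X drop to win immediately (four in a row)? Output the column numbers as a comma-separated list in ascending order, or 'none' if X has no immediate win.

Answer: 5

Derivation:
col 0: drop X → no win
col 1: drop X → no win
col 2: drop X → no win
col 3: drop X → no win
col 4: drop X → no win
col 5: drop X → WIN!
col 6: drop X → no win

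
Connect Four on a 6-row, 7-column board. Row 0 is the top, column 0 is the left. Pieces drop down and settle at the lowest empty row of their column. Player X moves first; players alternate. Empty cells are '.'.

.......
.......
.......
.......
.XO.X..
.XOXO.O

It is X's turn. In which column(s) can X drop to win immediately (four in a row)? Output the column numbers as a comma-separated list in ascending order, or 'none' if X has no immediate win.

col 0: drop X → no win
col 1: drop X → no win
col 2: drop X → no win
col 3: drop X → no win
col 4: drop X → no win
col 5: drop X → no win
col 6: drop X → no win

Answer: none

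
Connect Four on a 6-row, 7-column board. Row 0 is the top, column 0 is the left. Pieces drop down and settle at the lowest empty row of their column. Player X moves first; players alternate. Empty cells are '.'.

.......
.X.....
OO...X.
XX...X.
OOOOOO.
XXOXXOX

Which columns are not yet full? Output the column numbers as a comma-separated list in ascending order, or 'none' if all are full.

col 0: top cell = '.' → open
col 1: top cell = '.' → open
col 2: top cell = '.' → open
col 3: top cell = '.' → open
col 4: top cell = '.' → open
col 5: top cell = '.' → open
col 6: top cell = '.' → open

Answer: 0,1,2,3,4,5,6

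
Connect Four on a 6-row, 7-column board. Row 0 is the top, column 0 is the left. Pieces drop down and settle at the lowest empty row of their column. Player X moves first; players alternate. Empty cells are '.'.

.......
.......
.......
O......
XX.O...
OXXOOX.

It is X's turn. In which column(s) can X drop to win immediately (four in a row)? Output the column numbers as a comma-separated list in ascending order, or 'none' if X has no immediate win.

Answer: none

Derivation:
col 0: drop X → no win
col 1: drop X → no win
col 2: drop X → no win
col 3: drop X → no win
col 4: drop X → no win
col 5: drop X → no win
col 6: drop X → no win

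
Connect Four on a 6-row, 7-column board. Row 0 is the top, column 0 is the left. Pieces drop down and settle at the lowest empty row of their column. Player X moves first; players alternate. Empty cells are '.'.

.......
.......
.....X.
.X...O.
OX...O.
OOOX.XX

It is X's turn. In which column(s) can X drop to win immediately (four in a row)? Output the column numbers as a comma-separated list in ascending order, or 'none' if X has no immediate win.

col 0: drop X → no win
col 1: drop X → no win
col 2: drop X → no win
col 3: drop X → no win
col 4: drop X → WIN!
col 5: drop X → no win
col 6: drop X → no win

Answer: 4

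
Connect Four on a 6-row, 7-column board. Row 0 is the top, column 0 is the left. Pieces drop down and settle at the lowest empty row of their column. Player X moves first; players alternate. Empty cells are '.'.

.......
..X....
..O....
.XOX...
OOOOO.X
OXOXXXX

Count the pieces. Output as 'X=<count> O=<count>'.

X=9 O=9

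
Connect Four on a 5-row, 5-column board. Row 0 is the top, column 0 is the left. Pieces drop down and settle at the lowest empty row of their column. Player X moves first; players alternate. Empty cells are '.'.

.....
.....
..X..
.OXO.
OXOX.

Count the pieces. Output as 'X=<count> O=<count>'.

X=4 O=4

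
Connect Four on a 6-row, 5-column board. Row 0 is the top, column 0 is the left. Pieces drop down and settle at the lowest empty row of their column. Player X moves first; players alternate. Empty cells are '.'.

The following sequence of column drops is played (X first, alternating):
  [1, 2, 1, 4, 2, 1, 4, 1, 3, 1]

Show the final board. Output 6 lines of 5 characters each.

Answer: .....
.O...
.O...
.O...
.XX.X
.XOXO

Derivation:
Move 1: X drops in col 1, lands at row 5
Move 2: O drops in col 2, lands at row 5
Move 3: X drops in col 1, lands at row 4
Move 4: O drops in col 4, lands at row 5
Move 5: X drops in col 2, lands at row 4
Move 6: O drops in col 1, lands at row 3
Move 7: X drops in col 4, lands at row 4
Move 8: O drops in col 1, lands at row 2
Move 9: X drops in col 3, lands at row 5
Move 10: O drops in col 1, lands at row 1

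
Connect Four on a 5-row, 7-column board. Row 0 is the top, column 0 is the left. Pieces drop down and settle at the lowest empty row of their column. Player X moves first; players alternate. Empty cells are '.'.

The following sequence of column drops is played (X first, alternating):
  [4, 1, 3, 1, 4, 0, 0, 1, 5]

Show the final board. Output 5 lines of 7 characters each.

Answer: .......
.......
.O.....
XO..X..
OO.XXX.

Derivation:
Move 1: X drops in col 4, lands at row 4
Move 2: O drops in col 1, lands at row 4
Move 3: X drops in col 3, lands at row 4
Move 4: O drops in col 1, lands at row 3
Move 5: X drops in col 4, lands at row 3
Move 6: O drops in col 0, lands at row 4
Move 7: X drops in col 0, lands at row 3
Move 8: O drops in col 1, lands at row 2
Move 9: X drops in col 5, lands at row 4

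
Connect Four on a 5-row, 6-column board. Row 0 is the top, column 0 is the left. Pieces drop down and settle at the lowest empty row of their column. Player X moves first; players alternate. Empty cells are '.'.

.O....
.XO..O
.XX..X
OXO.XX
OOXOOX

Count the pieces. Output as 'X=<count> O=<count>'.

X=9 O=9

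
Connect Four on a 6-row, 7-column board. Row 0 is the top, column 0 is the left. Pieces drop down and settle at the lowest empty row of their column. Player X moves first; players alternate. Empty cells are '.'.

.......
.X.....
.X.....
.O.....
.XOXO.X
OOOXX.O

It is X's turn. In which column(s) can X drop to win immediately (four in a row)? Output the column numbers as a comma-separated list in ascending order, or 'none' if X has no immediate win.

col 0: drop X → no win
col 1: drop X → no win
col 2: drop X → WIN!
col 3: drop X → no win
col 4: drop X → no win
col 5: drop X → no win
col 6: drop X → no win

Answer: 2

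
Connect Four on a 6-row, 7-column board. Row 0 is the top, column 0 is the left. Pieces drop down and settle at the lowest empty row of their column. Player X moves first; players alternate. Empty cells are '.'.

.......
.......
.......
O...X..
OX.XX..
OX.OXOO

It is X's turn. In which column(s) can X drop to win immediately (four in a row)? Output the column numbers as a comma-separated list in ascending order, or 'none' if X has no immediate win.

col 0: drop X → no win
col 1: drop X → no win
col 2: drop X → no win
col 3: drop X → no win
col 4: drop X → WIN!
col 5: drop X → no win
col 6: drop X → no win

Answer: 4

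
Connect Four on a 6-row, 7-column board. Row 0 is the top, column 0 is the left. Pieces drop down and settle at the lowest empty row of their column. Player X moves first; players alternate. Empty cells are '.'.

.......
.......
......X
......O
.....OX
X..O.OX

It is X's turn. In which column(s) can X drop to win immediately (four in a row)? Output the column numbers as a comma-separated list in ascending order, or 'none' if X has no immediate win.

Answer: none

Derivation:
col 0: drop X → no win
col 1: drop X → no win
col 2: drop X → no win
col 3: drop X → no win
col 4: drop X → no win
col 5: drop X → no win
col 6: drop X → no win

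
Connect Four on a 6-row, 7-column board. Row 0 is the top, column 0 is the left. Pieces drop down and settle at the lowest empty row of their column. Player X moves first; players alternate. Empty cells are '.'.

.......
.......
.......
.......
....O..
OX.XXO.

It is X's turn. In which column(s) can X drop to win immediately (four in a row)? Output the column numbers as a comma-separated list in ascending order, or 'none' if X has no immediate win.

Answer: 2

Derivation:
col 0: drop X → no win
col 1: drop X → no win
col 2: drop X → WIN!
col 3: drop X → no win
col 4: drop X → no win
col 5: drop X → no win
col 6: drop X → no win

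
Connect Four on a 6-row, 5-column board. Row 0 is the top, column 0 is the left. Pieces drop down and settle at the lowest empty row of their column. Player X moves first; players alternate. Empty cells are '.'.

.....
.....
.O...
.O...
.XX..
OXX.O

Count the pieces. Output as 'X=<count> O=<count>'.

X=4 O=4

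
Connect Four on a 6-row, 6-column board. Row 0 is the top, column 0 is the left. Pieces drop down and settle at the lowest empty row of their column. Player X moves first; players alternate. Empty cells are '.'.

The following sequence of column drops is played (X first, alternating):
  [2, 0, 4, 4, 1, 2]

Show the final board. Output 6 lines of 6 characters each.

Move 1: X drops in col 2, lands at row 5
Move 2: O drops in col 0, lands at row 5
Move 3: X drops in col 4, lands at row 5
Move 4: O drops in col 4, lands at row 4
Move 5: X drops in col 1, lands at row 5
Move 6: O drops in col 2, lands at row 4

Answer: ......
......
......
......
..O.O.
OXX.X.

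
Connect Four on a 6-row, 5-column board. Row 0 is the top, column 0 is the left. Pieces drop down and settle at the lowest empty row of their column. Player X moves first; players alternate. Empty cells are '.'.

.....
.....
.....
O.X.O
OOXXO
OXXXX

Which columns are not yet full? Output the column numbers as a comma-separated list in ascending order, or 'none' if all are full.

col 0: top cell = '.' → open
col 1: top cell = '.' → open
col 2: top cell = '.' → open
col 3: top cell = '.' → open
col 4: top cell = '.' → open

Answer: 0,1,2,3,4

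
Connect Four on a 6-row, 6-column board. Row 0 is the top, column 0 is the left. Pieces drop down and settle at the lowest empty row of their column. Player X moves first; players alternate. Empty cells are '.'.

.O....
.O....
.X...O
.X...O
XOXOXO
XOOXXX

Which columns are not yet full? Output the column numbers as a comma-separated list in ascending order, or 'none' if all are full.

col 0: top cell = '.' → open
col 1: top cell = 'O' → FULL
col 2: top cell = '.' → open
col 3: top cell = '.' → open
col 4: top cell = '.' → open
col 5: top cell = '.' → open

Answer: 0,2,3,4,5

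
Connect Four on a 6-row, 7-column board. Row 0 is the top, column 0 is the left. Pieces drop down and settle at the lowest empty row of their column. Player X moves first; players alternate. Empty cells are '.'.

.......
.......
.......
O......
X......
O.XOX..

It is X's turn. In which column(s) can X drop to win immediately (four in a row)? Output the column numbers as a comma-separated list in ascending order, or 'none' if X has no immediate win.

Answer: none

Derivation:
col 0: drop X → no win
col 1: drop X → no win
col 2: drop X → no win
col 3: drop X → no win
col 4: drop X → no win
col 5: drop X → no win
col 6: drop X → no win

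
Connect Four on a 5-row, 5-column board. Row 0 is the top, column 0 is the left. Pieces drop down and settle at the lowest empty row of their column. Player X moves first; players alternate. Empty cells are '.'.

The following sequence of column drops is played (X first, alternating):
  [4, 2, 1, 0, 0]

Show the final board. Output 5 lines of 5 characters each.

Move 1: X drops in col 4, lands at row 4
Move 2: O drops in col 2, lands at row 4
Move 3: X drops in col 1, lands at row 4
Move 4: O drops in col 0, lands at row 4
Move 5: X drops in col 0, lands at row 3

Answer: .....
.....
.....
X....
OXO.X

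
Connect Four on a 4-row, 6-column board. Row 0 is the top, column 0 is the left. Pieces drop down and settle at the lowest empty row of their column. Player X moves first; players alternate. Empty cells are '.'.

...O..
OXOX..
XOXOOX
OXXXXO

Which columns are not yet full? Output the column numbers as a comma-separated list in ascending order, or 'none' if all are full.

col 0: top cell = '.' → open
col 1: top cell = '.' → open
col 2: top cell = '.' → open
col 3: top cell = 'O' → FULL
col 4: top cell = '.' → open
col 5: top cell = '.' → open

Answer: 0,1,2,4,5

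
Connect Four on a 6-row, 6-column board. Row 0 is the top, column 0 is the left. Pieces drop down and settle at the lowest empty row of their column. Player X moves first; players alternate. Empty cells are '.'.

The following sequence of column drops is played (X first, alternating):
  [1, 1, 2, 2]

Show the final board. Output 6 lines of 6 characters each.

Answer: ......
......
......
......
.OO...
.XX...

Derivation:
Move 1: X drops in col 1, lands at row 5
Move 2: O drops in col 1, lands at row 4
Move 3: X drops in col 2, lands at row 5
Move 4: O drops in col 2, lands at row 4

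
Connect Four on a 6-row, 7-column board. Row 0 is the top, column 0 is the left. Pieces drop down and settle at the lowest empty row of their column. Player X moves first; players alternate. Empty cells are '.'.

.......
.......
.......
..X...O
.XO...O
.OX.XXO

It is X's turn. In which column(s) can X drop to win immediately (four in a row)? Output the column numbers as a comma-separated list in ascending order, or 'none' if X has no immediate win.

col 0: drop X → no win
col 1: drop X → no win
col 2: drop X → no win
col 3: drop X → WIN!
col 4: drop X → no win
col 5: drop X → no win
col 6: drop X → no win

Answer: 3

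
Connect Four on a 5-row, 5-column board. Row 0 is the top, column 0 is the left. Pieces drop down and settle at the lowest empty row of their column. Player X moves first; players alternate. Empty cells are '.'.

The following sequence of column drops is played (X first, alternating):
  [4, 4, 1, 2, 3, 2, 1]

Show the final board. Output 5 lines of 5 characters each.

Move 1: X drops in col 4, lands at row 4
Move 2: O drops in col 4, lands at row 3
Move 3: X drops in col 1, lands at row 4
Move 4: O drops in col 2, lands at row 4
Move 5: X drops in col 3, lands at row 4
Move 6: O drops in col 2, lands at row 3
Move 7: X drops in col 1, lands at row 3

Answer: .....
.....
.....
.XO.O
.XOXX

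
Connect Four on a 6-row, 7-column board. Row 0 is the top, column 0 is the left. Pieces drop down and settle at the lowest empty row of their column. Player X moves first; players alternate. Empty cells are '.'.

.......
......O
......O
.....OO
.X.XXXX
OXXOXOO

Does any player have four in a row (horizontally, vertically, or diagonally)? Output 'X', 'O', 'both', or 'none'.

X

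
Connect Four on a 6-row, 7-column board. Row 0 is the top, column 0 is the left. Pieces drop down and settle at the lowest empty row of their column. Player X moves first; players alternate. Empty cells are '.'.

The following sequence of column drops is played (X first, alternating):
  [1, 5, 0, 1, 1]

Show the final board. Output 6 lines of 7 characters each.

Answer: .......
.......
.......
.X.....
.O.....
XX...O.

Derivation:
Move 1: X drops in col 1, lands at row 5
Move 2: O drops in col 5, lands at row 5
Move 3: X drops in col 0, lands at row 5
Move 4: O drops in col 1, lands at row 4
Move 5: X drops in col 1, lands at row 3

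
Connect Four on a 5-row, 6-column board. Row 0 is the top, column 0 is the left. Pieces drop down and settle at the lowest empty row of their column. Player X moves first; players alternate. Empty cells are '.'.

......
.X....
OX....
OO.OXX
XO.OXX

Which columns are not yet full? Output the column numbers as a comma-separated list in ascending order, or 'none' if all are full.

col 0: top cell = '.' → open
col 1: top cell = '.' → open
col 2: top cell = '.' → open
col 3: top cell = '.' → open
col 4: top cell = '.' → open
col 5: top cell = '.' → open

Answer: 0,1,2,3,4,5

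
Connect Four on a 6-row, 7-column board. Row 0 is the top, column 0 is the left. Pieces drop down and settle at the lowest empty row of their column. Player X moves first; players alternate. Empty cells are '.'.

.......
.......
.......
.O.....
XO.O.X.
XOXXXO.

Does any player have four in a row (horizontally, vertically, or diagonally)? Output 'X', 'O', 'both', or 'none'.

none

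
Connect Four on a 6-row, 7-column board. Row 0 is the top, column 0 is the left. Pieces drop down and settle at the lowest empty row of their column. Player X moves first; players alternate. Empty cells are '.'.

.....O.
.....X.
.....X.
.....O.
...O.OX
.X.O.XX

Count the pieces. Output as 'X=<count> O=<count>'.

X=6 O=5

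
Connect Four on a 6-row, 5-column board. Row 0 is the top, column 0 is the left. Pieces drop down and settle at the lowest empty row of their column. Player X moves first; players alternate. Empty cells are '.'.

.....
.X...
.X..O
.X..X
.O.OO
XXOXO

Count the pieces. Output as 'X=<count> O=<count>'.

X=7 O=6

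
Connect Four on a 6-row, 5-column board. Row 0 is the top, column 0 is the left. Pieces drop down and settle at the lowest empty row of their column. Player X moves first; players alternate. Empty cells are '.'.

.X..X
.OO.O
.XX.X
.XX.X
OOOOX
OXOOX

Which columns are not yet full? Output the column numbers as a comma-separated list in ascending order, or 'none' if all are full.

Answer: 0,2,3

Derivation:
col 0: top cell = '.' → open
col 1: top cell = 'X' → FULL
col 2: top cell = '.' → open
col 3: top cell = '.' → open
col 4: top cell = 'X' → FULL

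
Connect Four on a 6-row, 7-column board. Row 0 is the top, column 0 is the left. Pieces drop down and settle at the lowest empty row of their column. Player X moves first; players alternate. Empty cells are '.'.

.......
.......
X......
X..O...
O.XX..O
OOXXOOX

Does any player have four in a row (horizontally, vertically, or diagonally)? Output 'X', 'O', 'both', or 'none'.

none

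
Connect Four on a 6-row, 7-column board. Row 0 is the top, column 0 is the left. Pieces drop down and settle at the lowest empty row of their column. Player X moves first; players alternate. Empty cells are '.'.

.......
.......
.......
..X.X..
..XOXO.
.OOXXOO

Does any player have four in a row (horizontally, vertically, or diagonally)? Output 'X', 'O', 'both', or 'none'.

none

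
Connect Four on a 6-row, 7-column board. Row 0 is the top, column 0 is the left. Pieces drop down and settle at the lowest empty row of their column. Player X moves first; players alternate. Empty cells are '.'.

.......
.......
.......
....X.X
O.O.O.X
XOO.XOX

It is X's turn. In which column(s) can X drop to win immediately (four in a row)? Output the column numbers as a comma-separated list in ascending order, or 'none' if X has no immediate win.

col 0: drop X → no win
col 1: drop X → no win
col 2: drop X → no win
col 3: drop X → no win
col 4: drop X → no win
col 5: drop X → no win
col 6: drop X → WIN!

Answer: 6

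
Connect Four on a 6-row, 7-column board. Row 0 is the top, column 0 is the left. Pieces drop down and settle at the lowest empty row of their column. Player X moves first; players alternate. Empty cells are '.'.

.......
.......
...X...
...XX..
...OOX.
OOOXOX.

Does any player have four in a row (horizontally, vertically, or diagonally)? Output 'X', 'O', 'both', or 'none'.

none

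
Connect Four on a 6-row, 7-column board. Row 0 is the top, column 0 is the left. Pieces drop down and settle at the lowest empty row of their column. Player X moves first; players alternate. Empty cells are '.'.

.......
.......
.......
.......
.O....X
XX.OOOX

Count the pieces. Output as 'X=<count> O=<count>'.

X=4 O=4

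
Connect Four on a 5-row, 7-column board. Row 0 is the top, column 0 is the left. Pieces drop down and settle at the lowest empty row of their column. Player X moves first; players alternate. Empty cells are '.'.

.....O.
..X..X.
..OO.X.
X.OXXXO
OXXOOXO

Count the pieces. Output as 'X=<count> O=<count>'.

X=10 O=9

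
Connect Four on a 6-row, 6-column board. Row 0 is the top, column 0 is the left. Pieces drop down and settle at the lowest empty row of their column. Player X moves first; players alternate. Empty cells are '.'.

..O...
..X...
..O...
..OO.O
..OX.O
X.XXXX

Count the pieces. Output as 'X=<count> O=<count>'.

X=7 O=7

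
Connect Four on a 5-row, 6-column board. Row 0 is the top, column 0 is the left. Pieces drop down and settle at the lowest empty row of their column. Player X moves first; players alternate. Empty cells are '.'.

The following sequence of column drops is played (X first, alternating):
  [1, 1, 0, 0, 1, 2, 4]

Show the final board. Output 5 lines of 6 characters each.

Move 1: X drops in col 1, lands at row 4
Move 2: O drops in col 1, lands at row 3
Move 3: X drops in col 0, lands at row 4
Move 4: O drops in col 0, lands at row 3
Move 5: X drops in col 1, lands at row 2
Move 6: O drops in col 2, lands at row 4
Move 7: X drops in col 4, lands at row 4

Answer: ......
......
.X....
OO....
XXO.X.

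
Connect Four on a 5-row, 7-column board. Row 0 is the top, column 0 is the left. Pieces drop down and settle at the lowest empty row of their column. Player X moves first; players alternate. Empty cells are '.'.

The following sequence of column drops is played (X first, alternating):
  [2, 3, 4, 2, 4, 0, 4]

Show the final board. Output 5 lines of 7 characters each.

Move 1: X drops in col 2, lands at row 4
Move 2: O drops in col 3, lands at row 4
Move 3: X drops in col 4, lands at row 4
Move 4: O drops in col 2, lands at row 3
Move 5: X drops in col 4, lands at row 3
Move 6: O drops in col 0, lands at row 4
Move 7: X drops in col 4, lands at row 2

Answer: .......
.......
....X..
..O.X..
O.XOX..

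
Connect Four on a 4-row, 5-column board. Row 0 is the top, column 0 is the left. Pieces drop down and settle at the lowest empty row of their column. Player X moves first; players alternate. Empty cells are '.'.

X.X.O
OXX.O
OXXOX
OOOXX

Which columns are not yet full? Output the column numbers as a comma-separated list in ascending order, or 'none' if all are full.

col 0: top cell = 'X' → FULL
col 1: top cell = '.' → open
col 2: top cell = 'X' → FULL
col 3: top cell = '.' → open
col 4: top cell = 'O' → FULL

Answer: 1,3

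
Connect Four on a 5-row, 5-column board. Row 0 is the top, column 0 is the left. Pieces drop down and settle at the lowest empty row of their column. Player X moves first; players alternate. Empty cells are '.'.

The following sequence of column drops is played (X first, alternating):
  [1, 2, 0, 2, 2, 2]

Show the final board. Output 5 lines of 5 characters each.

Move 1: X drops in col 1, lands at row 4
Move 2: O drops in col 2, lands at row 4
Move 3: X drops in col 0, lands at row 4
Move 4: O drops in col 2, lands at row 3
Move 5: X drops in col 2, lands at row 2
Move 6: O drops in col 2, lands at row 1

Answer: .....
..O..
..X..
..O..
XXO..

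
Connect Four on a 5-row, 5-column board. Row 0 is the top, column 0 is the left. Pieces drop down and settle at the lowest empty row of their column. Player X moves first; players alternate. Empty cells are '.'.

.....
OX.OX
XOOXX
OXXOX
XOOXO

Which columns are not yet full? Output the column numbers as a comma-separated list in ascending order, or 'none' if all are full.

Answer: 0,1,2,3,4

Derivation:
col 0: top cell = '.' → open
col 1: top cell = '.' → open
col 2: top cell = '.' → open
col 3: top cell = '.' → open
col 4: top cell = '.' → open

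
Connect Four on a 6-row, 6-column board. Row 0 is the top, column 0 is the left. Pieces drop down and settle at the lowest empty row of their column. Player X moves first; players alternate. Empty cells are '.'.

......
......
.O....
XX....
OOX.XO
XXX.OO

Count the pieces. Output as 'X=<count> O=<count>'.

X=7 O=6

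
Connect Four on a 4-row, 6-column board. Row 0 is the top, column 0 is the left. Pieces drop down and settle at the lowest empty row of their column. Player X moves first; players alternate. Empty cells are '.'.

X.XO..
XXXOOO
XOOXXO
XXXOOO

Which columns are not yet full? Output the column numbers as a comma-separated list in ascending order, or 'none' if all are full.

col 0: top cell = 'X' → FULL
col 1: top cell = '.' → open
col 2: top cell = 'X' → FULL
col 3: top cell = 'O' → FULL
col 4: top cell = '.' → open
col 5: top cell = '.' → open

Answer: 1,4,5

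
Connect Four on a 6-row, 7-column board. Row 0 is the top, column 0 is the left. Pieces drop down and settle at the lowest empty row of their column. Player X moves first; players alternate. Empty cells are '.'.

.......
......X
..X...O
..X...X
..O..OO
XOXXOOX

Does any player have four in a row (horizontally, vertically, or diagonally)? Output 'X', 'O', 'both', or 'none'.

none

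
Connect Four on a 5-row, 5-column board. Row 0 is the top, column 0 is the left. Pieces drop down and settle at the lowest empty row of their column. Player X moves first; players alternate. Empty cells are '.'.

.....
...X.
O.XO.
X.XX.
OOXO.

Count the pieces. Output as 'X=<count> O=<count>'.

X=6 O=5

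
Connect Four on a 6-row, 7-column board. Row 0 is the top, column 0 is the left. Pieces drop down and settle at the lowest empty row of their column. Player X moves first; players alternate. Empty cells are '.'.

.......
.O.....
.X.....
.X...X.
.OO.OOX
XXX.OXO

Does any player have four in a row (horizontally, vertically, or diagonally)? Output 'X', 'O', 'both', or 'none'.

none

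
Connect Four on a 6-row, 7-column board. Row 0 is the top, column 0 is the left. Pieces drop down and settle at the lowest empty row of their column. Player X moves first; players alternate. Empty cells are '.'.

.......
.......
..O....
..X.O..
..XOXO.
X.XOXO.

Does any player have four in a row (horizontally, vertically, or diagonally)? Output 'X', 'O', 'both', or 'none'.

none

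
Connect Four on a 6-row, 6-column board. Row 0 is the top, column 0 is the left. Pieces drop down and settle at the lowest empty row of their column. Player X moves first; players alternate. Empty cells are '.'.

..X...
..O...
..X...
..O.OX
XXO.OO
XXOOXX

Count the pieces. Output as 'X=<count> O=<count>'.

X=9 O=8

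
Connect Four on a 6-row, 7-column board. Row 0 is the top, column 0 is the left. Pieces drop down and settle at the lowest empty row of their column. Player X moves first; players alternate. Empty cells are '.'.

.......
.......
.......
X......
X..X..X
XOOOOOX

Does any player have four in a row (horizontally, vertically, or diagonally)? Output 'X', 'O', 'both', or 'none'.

O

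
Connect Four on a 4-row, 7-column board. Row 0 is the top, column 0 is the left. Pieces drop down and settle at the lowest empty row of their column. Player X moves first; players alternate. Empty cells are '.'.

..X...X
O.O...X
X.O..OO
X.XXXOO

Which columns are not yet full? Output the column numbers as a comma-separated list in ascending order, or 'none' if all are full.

col 0: top cell = '.' → open
col 1: top cell = '.' → open
col 2: top cell = 'X' → FULL
col 3: top cell = '.' → open
col 4: top cell = '.' → open
col 5: top cell = '.' → open
col 6: top cell = 'X' → FULL

Answer: 0,1,3,4,5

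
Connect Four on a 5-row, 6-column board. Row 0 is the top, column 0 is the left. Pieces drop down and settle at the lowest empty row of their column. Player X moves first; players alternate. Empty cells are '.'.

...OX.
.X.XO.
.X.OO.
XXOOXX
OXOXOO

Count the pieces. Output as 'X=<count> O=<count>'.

X=10 O=10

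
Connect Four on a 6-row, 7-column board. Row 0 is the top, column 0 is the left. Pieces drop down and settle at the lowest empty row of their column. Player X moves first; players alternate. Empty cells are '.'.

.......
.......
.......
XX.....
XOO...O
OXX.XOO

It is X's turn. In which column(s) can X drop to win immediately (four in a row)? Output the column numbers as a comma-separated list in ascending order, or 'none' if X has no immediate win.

Answer: 3

Derivation:
col 0: drop X → no win
col 1: drop X → no win
col 2: drop X → no win
col 3: drop X → WIN!
col 4: drop X → no win
col 5: drop X → no win
col 6: drop X → no win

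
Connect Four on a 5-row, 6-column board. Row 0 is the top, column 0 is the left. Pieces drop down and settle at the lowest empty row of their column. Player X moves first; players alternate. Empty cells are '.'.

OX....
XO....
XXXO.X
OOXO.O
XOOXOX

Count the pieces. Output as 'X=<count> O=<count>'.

X=10 O=10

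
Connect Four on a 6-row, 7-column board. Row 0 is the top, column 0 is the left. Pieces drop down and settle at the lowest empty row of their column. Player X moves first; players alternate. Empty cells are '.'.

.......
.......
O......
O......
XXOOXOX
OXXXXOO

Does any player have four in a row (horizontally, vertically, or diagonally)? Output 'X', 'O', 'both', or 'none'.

X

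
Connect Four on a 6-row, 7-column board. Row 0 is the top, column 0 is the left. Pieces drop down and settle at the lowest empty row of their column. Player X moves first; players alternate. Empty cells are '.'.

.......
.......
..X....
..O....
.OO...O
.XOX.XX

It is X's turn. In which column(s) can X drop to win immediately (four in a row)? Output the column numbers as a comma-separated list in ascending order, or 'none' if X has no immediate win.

col 0: drop X → no win
col 1: drop X → no win
col 2: drop X → no win
col 3: drop X → no win
col 4: drop X → WIN!
col 5: drop X → no win
col 6: drop X → no win

Answer: 4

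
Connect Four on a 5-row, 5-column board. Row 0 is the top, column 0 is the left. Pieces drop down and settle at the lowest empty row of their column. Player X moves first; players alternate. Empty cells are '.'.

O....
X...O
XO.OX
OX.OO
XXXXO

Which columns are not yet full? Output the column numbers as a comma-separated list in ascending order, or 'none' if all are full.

col 0: top cell = 'O' → FULL
col 1: top cell = '.' → open
col 2: top cell = '.' → open
col 3: top cell = '.' → open
col 4: top cell = '.' → open

Answer: 1,2,3,4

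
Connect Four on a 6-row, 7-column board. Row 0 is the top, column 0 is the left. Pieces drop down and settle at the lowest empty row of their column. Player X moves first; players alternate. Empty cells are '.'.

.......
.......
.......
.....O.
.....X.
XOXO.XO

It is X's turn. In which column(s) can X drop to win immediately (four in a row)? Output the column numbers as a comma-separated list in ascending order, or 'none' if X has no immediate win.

Answer: none

Derivation:
col 0: drop X → no win
col 1: drop X → no win
col 2: drop X → no win
col 3: drop X → no win
col 4: drop X → no win
col 5: drop X → no win
col 6: drop X → no win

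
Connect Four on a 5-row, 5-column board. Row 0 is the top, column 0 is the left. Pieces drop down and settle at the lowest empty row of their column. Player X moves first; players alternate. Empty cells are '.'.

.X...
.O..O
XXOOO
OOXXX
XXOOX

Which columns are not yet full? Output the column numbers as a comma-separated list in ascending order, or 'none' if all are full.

col 0: top cell = '.' → open
col 1: top cell = 'X' → FULL
col 2: top cell = '.' → open
col 3: top cell = '.' → open
col 4: top cell = '.' → open

Answer: 0,2,3,4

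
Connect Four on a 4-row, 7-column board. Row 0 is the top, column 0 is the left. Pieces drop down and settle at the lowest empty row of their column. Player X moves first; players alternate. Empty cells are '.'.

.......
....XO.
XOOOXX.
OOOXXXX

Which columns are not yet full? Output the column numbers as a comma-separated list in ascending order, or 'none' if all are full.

Answer: 0,1,2,3,4,5,6

Derivation:
col 0: top cell = '.' → open
col 1: top cell = '.' → open
col 2: top cell = '.' → open
col 3: top cell = '.' → open
col 4: top cell = '.' → open
col 5: top cell = '.' → open
col 6: top cell = '.' → open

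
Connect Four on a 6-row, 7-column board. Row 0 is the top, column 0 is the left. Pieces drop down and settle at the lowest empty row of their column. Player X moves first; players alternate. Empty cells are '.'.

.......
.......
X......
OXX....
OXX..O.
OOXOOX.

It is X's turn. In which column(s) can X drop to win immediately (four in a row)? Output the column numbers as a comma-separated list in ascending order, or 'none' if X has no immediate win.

col 0: drop X → no win
col 1: drop X → no win
col 2: drop X → WIN!
col 3: drop X → no win
col 4: drop X → no win
col 5: drop X → no win
col 6: drop X → no win

Answer: 2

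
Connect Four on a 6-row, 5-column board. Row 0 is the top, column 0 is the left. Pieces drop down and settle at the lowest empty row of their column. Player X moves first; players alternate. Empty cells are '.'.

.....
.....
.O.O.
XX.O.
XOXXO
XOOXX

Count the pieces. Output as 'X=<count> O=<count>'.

X=8 O=7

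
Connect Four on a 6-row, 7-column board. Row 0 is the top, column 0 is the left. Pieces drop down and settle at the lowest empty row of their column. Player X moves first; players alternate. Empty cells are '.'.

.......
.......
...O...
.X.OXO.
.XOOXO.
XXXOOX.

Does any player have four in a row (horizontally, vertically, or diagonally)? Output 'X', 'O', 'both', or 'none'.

O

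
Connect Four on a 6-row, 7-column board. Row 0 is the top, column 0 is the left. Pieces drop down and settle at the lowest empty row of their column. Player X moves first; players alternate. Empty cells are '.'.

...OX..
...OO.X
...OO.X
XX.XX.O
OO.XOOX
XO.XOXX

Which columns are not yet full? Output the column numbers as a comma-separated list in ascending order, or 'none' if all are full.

col 0: top cell = '.' → open
col 1: top cell = '.' → open
col 2: top cell = '.' → open
col 3: top cell = 'O' → FULL
col 4: top cell = 'X' → FULL
col 5: top cell = '.' → open
col 6: top cell = '.' → open

Answer: 0,1,2,5,6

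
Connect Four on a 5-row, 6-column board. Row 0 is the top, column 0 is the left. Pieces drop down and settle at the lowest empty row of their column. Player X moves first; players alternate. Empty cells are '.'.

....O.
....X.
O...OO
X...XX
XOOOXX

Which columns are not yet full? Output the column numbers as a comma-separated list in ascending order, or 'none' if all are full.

col 0: top cell = '.' → open
col 1: top cell = '.' → open
col 2: top cell = '.' → open
col 3: top cell = '.' → open
col 4: top cell = 'O' → FULL
col 5: top cell = '.' → open

Answer: 0,1,2,3,5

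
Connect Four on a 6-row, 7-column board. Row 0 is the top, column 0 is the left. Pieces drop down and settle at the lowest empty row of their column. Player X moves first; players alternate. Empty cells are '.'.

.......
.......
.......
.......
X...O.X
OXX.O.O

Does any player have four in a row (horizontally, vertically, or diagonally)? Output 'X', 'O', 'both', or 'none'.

none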